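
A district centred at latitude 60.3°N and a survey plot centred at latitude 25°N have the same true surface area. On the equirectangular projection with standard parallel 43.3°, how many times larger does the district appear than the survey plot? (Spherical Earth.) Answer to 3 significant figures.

1.83

With standard parallel φ₀ = 43.3°, the equirectangular projection gives x = Rλ cos φ₀, y = Rφ, so h = 1 and k = cos 43.3° / cos φ.
Areal scale at 60.3°: h·k = 1.000 × 1.469 = 1.469.
Areal scale at 25°: h·k = 1.000 × 0.8030 = 0.8030.
Ratio = 1.469/0.8030 ≈ 1.83.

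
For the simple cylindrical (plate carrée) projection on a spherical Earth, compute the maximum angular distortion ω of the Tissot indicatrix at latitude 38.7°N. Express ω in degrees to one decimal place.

14.2°

Plate carrée maps x = Rλ, y = Rφ. The meridian scale is h = 1 and the parallel scale is k = 1/cos φ = sec φ.
At 38.7°: h = 1.000, k = 1.281; principal scales a = 1.281, b = 1.000.
sin(ω/2) = (a − b)/(a + b) = 0.2813/2.281 = 0.1233, so ω = 2 arcsin(0.1233) ≈ 14.2°.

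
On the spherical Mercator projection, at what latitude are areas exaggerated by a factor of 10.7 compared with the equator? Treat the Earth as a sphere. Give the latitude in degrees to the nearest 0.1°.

Mercator areal scale is sec²φ.
sec²φ = 10.7  ⇒  cos²φ = 0.09346  ⇒  cos φ = 0.3057.
φ = arccos(0.3057) ≈ 72.2°.

72.2°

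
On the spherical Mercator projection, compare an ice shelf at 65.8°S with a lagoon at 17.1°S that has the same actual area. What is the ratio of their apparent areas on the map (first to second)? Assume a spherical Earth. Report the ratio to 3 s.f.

On Mercator, area is exaggerated by sec²φ = 1/cos²φ.
At 65.8°: sec²(65.8°) = 1/0.4099² = 5.951.
At 17.1°: sec²(17.1°) = 1/0.9558² = 1.095.
Ratio = 5.951/1.095 = cos²(17.1°)/cos²(65.8°) ≈ 5.44.

5.44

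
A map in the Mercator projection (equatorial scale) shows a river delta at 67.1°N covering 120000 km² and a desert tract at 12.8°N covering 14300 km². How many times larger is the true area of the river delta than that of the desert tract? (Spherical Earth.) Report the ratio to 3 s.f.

Since Mercator area scale is 1/cos²φ, the true area equals the apparent area multiplied by cos²φ.
True area of river delta: 120000 × cos²(67.1°) = 120000 × 0.1514 = 18170 km².
True area of desert tract: 14300 × cos²(12.8°) = 14300 × 0.9509 = 13600 km².
Ratio = 18170 / 13600 ≈ 1.34.

1.34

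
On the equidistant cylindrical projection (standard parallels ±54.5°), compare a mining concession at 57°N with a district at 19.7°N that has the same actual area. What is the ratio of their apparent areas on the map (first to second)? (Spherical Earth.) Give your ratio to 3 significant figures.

In the equirectangular projection with standard parallel φ₀ = 54.5° (x = Rλ cos φ₀, y = Rφ), meridians are true-scale (h = 1) and the parallel scale is k = cos φ₀ / cos φ.
Areal scale at 57°: h·k = 1.000 × 1.066 = 1.066.
Areal scale at 19.7°: h·k = 1.000 × 0.6168 = 0.6168.
Ratio = 1.066/0.6168 ≈ 1.73.

1.73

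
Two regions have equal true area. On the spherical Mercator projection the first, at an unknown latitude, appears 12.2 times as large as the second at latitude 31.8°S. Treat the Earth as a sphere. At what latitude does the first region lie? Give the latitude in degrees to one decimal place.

75.9°

Mercator areal scale is sec²φ, so apparent-area ratio = sec²φ₁ / sec²φ₂ = cos²φ₂ / cos²φ₁.
cos²φ₂ / cos²φ₁ = 12.2  ⇒  cos φ₁ = cos 31.8° / √12.2 = 0.8499/3.493 = 0.2433.
φ₁ = arccos(0.2433) ≈ 75.9°.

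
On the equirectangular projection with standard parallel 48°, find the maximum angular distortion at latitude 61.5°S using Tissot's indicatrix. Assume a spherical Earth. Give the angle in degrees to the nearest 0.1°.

The equidistant cylindrical projection with φ₀ = 48° has h = 1 (meridians true) and k = cos φ₀ / cos φ along parallels.
At 61.5°: h = 1.000, k = 1.402; principal scales a = 1.402, b = 1.000.
sin(ω/2) = (a − b)/(a + b) = 0.4023/2.402 = 0.1675, so ω = 2 arcsin(0.1675) ≈ 19.3°.

19.3°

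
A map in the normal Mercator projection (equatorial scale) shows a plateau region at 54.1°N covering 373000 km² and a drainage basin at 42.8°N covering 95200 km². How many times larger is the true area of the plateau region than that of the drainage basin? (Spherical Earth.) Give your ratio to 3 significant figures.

2.50

On Mercator the areal scale is sec²φ, so true area = apparent × cos²φ.
True area of plateau region: 373000 × cos²(54.1°) = 373000 × 0.3438 = 128200 km².
True area of drainage basin: 95200 × cos²(42.8°) = 95200 × 0.5384 = 51250 km².
Ratio = 128200 / 51250 ≈ 2.50.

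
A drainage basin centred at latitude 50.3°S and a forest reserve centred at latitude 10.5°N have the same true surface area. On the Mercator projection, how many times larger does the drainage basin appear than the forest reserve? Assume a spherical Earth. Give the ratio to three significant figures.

On Mercator, area is exaggerated by sec²φ = 1/cos²φ.
At 50.3°: sec²(50.3°) = 1/0.6388² = 2.451.
At 10.5°: sec²(10.5°) = 1/0.9833² = 1.034.
Ratio = 2.451/1.034 = cos²(10.5°)/cos²(50.3°) ≈ 2.37.

2.37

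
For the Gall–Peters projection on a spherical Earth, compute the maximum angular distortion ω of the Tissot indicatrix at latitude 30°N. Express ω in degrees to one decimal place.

The Gall–Peters projection is cylindrical equal-area with φ₀ = 45°. A cylindrical equal-area projection with standard parallel φ₀ has meridian scale h = cos φ / cos φ₀ and parallel scale k = cos φ₀ / cos φ (so areas are preserved, h·k = 1).
At 30°: h = 1.225, k = 0.8165; principal scales a = 1.225, b = 0.8165.
sin(ω/2) = (a − b)/(a + b) = 0.4082/2.041 = 0.2000, so ω = 2 arcsin(0.2000) ≈ 23.1°.

23.1°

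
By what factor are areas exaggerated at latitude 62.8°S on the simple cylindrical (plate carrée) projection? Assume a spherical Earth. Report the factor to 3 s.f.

Plate carrée maps x = Rλ, y = Rφ. The meridian scale is h = 1 and the parallel scale is k = 1/cos φ = sec φ.
Areal scale = h·k = 1 × sec φ; at 62.8°, h = 1.000, k = 2.188, so h·k = 2.188.

2.19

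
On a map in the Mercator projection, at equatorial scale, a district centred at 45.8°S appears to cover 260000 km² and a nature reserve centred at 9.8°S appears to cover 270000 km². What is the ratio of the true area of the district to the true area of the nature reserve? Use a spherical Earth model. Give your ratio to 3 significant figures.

0.482

Since Mercator area scale is 1/cos²φ, the true area equals the apparent area multiplied by cos²φ.
True area of district: 260000 × cos²(45.8°) = 260000 × 0.4860 = 126400 km².
True area of nature reserve: 270000 × cos²(9.8°) = 270000 × 0.9710 = 262200 km².
Ratio = 126400 / 262200 ≈ 0.482.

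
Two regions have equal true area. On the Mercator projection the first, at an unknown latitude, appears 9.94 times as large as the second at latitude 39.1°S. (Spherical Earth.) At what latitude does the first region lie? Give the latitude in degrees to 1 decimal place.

75.8°

For equal true areas on Mercator, apparent areas scale as sec²φ, so the ratio is cos²φ₂ / cos²φ₁.
cos²φ₂ / cos²φ₁ = 9.94  ⇒  cos φ₁ = cos 39.1° / √9.94 = 0.7760/3.153 = 0.2461.
φ₁ = arccos(0.2461) ≈ 75.8°.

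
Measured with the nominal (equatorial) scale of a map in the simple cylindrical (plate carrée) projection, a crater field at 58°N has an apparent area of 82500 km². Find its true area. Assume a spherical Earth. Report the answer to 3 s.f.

For the equirectangular projection with φ₀ = 0 (plate carrée), h = 1 along meridians and k = sec φ along parallels.
Areal scale = h·k = 1 × sec φ; at 58°, h = 1.000, k = 1.887, so h·k = 1.887.
True area = apparent / (areal scale) = 82500 / 1.887 ≈ 43700 km².

43700 km²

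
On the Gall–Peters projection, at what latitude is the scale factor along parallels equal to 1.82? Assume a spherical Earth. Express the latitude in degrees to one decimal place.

67.1°

Gall–Peters is a cylindrical equal-area projection with standard parallels at ±45°. A cylindrical equal-area projection with standard parallel φ₀ has meridian scale h = cos φ / cos φ₀ and parallel scale k = cos φ₀ / cos φ (so areas are preserved, h·k = 1).
k = cos φ₀ / cos φ = 1.82  ⇒  cos φ = cos 45° / 1.82 = 0.3885.
φ = arccos(0.3885) ≈ 67.1°.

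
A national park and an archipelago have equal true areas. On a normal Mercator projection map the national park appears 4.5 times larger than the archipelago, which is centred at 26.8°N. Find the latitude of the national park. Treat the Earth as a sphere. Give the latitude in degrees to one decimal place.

65.1°

Mercator areal scale is sec²φ, so apparent-area ratio = sec²φ₁ / sec²φ₂ = cos²φ₂ / cos²φ₁.
cos²φ₂ / cos²φ₁ = 4.5  ⇒  cos φ₁ = cos 26.8° / √4.5 = 0.8926/2.121 = 0.4208.
φ₁ = arccos(0.4208) ≈ 65.1°.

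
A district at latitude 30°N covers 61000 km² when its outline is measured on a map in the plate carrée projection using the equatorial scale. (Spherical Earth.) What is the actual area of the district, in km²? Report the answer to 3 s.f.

52800 km²

Plate carrée maps x = Rλ, y = Rφ. The meridian scale is h = 1 and the parallel scale is k = 1/cos φ = sec φ.
Areal scale = h·k = 1 × sec φ; at 30°, h = 1.000, k = 1.155, so h·k = 1.155.
True area = apparent / (areal scale) = 61000 / 1.155 ≈ 52800 km².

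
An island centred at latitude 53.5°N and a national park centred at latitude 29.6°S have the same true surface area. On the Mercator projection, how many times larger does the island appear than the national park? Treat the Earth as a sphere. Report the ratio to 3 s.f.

Mercator is conformal with k = sec φ, so areal scale = k² = sec²φ.
At 53.5°: sec²(53.5°) = 1/0.5948² = 2.826.
At 29.6°: sec²(29.6°) = 1/0.8695² = 1.323.
Ratio = 2.826/1.323 = cos²(29.6°)/cos²(53.5°) ≈ 2.14.

2.14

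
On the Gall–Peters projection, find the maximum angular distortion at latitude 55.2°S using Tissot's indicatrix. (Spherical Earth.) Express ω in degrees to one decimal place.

24.4°

The Gall–Peters projection is cylindrical equal-area with φ₀ = 45°. A cylindrical equal-area projection with standard parallel φ₀ has meridian scale h = cos φ / cos φ₀ and parallel scale k = cos φ₀ / cos φ (so areas are preserved, h·k = 1).
At 55.2°: h = 0.8071, k = 1.239; principal scales a = 1.239, b = 0.8071.
sin(ω/2) = (a − b)/(a + b) = 0.4319/2.046 = 0.2111, so ω = 2 arcsin(0.2111) ≈ 24.4°.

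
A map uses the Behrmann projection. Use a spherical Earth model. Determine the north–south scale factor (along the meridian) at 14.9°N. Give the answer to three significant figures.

Behrmann is a cylindrical equal-area projection with standard parallels at ±30°. For cylindrical equal-area with standard parallel φ₀, h = cos φ / cos φ₀ and k = cos φ₀ / cos φ, so h·k = 1.
h = cos 14.9° / cos 30° = 0.9664/0.8660 = 1.116.

1.12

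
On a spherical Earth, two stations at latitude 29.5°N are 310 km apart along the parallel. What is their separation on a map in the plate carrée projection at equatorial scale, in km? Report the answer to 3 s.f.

In the plate carrée (x = Rλ, y = Rφ), meridians are true-scale (h = 1) and parallels are stretched by k = sec φ.
Along the parallel, k = sec 29.5° = 1/0.8704 = 1.149.
Map distance = 310 × 1.149 ≈ 356 km.

356 km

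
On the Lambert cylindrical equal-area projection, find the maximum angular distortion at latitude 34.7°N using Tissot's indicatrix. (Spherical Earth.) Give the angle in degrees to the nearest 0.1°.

22.3°

The Lambert cylindrical equal-area projection is the cylindrical equal-area projection with its standard parallel at the equator (φ₀ = 0). Cylindrical equal-area (φ₀ = 0°): h = cos φ / cos 0° along meridians, k = cos 0° / cos φ along parallels; h·k = 1.
At 34.7°: h = 0.8221, k = 1.216; principal scales a = 1.216, b = 0.8221.
sin(ω/2) = (a − b)/(a + b) = 0.3942/2.038 = 0.1934, so ω = 2 arcsin(0.1934) ≈ 22.3°.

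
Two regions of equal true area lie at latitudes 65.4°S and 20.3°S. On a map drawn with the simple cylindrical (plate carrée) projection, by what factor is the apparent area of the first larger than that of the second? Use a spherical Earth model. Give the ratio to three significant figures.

In the plate carrée (x = Rλ, y = Rφ), meridians are true-scale (h = 1) and parallels are stretched by k = sec φ.
Areal scale at 65.4°: h·k = 1.000 × 2.402 = 2.402.
Areal scale at 20.3°: h·k = 1.000 × 1.066 = 1.066.
Ratio = 2.402/1.066 ≈ 2.25.

2.25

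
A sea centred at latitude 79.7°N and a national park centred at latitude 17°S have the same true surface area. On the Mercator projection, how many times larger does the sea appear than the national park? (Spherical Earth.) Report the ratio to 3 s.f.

Mercator is conformal with k = sec φ, so areal scale = k² = sec²φ.
At 79.7°: sec²(79.7°) = 1/0.1788² = 31.28.
At 17°: sec²(17°) = 1/0.9563² = 1.093.
Ratio = 31.28/1.093 = cos²(17°)/cos²(79.7°) ≈ 28.6.

28.6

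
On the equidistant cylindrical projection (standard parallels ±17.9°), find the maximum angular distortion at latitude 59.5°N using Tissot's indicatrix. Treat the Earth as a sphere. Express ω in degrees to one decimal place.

The equidistant cylindrical projection with φ₀ = 17.9° has h = 1 (meridians true) and k = cos φ₀ / cos φ along parallels.
At 59.5°: h = 1.000, k = 1.875; principal scales a = 1.875, b = 1.000.
sin(ω/2) = (a − b)/(a + b) = 0.8749/2.875 = 0.3043, so ω = 2 arcsin(0.3043) ≈ 35.4°.

35.4°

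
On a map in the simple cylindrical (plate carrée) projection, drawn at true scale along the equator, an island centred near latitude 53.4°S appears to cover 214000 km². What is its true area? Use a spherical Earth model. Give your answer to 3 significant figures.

Plate carrée maps x = Rλ, y = Rφ. The meridian scale is h = 1 and the parallel scale is k = 1/cos φ = sec φ.
Areal scale = h·k = 1 × sec φ; at 53.4°, h = 1.000, k = 1.677, so h·k = 1.677.
True area = apparent / (areal scale) = 214000 / 1.677 ≈ 128000 km².

128000 km²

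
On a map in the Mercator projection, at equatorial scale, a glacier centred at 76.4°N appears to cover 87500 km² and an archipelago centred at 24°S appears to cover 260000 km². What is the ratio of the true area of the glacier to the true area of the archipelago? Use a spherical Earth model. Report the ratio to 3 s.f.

Since Mercator area scale is 1/cos²φ, the true area equals the apparent area multiplied by cos²φ.
True area of glacier: 87500 × cos²(76.4°) = 87500 × 0.05529 = 4838 km².
True area of archipelago: 260000 × cos²(24°) = 260000 × 0.8346 = 217000 km².
Ratio = 4838 / 217000 ≈ 0.0223.

0.0223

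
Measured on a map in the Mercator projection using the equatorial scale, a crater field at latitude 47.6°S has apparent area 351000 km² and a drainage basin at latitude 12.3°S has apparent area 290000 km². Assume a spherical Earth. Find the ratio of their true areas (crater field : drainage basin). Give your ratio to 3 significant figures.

0.576

Since Mercator area scale is 1/cos²φ, the true area equals the apparent area multiplied by cos²φ.
True area of crater field: 351000 × cos²(47.6°) = 351000 × 0.4547 = 159600 km².
True area of drainage basin: 290000 × cos²(12.3°) = 290000 × 0.9546 = 276800 km².
Ratio = 159600 / 276800 ≈ 0.576.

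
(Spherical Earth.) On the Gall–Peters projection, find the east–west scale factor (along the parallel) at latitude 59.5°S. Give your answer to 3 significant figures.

The Gall–Peters projection is cylindrical equal-area with φ₀ = 45°. For cylindrical equal-area with standard parallel φ₀, h = cos φ / cos φ₀ and k = cos φ₀ / cos φ, so h·k = 1.
k = cos 45° / cos 59.5° = 0.7071/0.5075 = 1.393.

1.39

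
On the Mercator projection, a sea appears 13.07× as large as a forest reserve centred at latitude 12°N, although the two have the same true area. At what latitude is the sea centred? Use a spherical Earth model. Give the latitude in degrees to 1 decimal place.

74.3°

For equal true areas on Mercator, apparent areas scale as sec²φ, so the ratio is cos²φ₂ / cos²φ₁.
cos²φ₂ / cos²φ₁ = 13.07  ⇒  cos φ₁ = cos 12° / √13.07 = 0.9781/3.615 = 0.2706.
φ₁ = arccos(0.2706) ≈ 74.3°.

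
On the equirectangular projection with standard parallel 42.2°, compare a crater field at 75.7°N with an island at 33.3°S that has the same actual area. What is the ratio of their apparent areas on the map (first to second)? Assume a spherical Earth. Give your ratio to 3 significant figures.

3.38

The equidistant cylindrical projection with φ₀ = 42.2° has h = 1 (meridians true) and k = cos φ₀ / cos φ along parallels.
Areal scale at 75.7°: h·k = 1.000 × 2.999 = 2.999.
Areal scale at 33.3°: h·k = 1.000 × 0.8863 = 0.8863.
Ratio = 2.999/0.8863 ≈ 3.38.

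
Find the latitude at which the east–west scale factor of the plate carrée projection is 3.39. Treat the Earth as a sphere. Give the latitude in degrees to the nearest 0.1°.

Plate carrée: h = 1, k = sec φ along parallels.
sec φ = 3.39  ⇒  cos φ = 0.2950  ⇒  φ ≈ 72.8°.

72.8°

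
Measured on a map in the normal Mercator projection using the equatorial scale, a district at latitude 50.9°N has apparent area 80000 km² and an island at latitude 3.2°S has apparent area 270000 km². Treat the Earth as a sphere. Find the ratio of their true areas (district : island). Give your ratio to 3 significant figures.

0.118

Mercator's areal exaggeration is sec²φ; hence true area = (apparent area) · cos²φ.
True area of district: 80000 × cos²(50.9°) = 80000 × 0.3978 = 31820 km².
True area of island: 270000 × cos²(3.2°) = 270000 × 0.9969 = 269200 km².
Ratio = 31820 / 269200 ≈ 0.118.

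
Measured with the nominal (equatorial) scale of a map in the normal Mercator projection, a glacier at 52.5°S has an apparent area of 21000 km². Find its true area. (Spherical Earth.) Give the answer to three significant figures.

For Mercator, h = k = sec φ (a conformal cylindrical projection has a single point scale, 1/cos φ).
Areal scale = k² = sec²φ = 1/cos²(52.5°) = 1/0.6088² = 2.698.
True area = apparent / (areal scale) = 21000 / 2.698 ≈ 7780 km².

7780 km²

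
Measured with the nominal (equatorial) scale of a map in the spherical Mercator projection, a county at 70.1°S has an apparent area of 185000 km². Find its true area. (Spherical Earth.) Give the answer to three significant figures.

Mercator is conformal, so the point scale is isotropic: h = k = sec φ = 1/cos φ.
Areal scale = k² = sec²φ = 1/cos²(70.1°) = 1/0.3404² = 8.631.
True area = apparent / (areal scale) = 185000 / 8.631 ≈ 21400 km².

21400 km²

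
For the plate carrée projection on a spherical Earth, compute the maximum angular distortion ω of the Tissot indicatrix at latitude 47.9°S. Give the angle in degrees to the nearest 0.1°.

22.8°

In the plate carrée (x = Rλ, y = Rφ), meridians are true-scale (h = 1) and parallels are stretched by k = sec φ.
At 47.9°: h = 1.000, k = 1.492; principal scales a = 1.492, b = 1.000.
sin(ω/2) = (a − b)/(a + b) = 0.4916/2.492 = 0.1973, so ω = 2 arcsin(0.1973) ≈ 22.8°.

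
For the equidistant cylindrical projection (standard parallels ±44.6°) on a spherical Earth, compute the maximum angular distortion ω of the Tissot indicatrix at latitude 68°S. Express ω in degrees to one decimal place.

36.2°

With standard parallel φ₀ = 44.6°, the equirectangular projection gives x = Rλ cos φ₀, y = Rφ, so h = 1 and k = cos 44.6° / cos φ.
At 68°: h = 1.000, k = 1.901; principal scales a = 1.901, b = 1.000.
sin(ω/2) = (a − b)/(a + b) = 0.9007/2.901 = 0.3105, so ω = 2 arcsin(0.3105) ≈ 36.2°.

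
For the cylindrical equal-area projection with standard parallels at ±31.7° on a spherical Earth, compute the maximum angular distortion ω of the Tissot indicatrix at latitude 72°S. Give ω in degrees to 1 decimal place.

For cylindrical equal-area with standard parallel φ₀, h = cos φ / cos φ₀ and k = cos φ₀ / cos φ, so h·k = 1.
At 72°: h = 0.3632, k = 2.753; principal scales a = 2.753, b = 0.3632.
sin(ω/2) = (a − b)/(a + b) = 2.390/3.116 = 0.7669, so ω = 2 arcsin(0.7669) ≈ 100.2°.

100.2°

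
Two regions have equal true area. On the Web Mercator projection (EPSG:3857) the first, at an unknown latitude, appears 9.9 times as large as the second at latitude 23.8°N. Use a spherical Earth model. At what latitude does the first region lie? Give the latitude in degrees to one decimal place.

73.1°

Mercator areal scale is sec²φ, so apparent-area ratio = sec²φ₁ / sec²φ₂ = cos²φ₂ / cos²φ₁.
cos²φ₂ / cos²φ₁ = 9.9  ⇒  cos φ₁ = cos 23.8° / √9.9 = 0.9150/3.146 = 0.2908.
φ₁ = arccos(0.2908) ≈ 73.1°.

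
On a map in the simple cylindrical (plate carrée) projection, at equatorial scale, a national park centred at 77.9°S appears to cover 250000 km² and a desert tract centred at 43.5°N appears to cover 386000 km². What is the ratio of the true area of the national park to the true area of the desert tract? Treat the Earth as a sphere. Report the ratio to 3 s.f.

On the plate carrée, areal scale = h·k = 1 × sec φ, so true area = apparent × cos φ.
True area of national park: 250000 × cos(77.9°) = 250000 × 0.2096 = 52400 km².
True area of desert tract: 386000 × cos(43.5°) = 386000 × 0.7254 = 280000 km².
Ratio = 52400 / 280000 ≈ 0.187.

0.187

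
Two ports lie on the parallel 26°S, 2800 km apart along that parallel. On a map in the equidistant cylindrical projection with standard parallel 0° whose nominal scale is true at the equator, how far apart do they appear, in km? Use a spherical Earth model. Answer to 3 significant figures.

3120 km

Plate carrée maps x = Rλ, y = Rφ. The meridian scale is h = 1 and the parallel scale is k = 1/cos φ = sec φ.
Along the parallel, k = sec 26° = 1/0.8988 = 1.113.
Map distance = 2800 × 1.113 ≈ 3120 km.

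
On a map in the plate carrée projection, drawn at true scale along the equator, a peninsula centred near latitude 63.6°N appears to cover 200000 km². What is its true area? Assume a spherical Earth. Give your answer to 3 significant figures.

88900 km²

In the plate carrée (x = Rλ, y = Rφ), meridians are true-scale (h = 1) and parallels are stretched by k = sec φ.
Areal scale = h·k = 1 × sec φ; at 63.6°, h = 1.000, k = 2.249, so h·k = 2.249.
True area = apparent / (areal scale) = 200000 / 2.249 ≈ 88900 km².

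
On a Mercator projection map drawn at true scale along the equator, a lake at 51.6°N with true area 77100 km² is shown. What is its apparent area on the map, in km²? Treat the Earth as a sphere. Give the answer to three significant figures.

200000 km²

Mercator is conformal, so the point scale is isotropic: h = k = sec φ = 1/cos φ.
Areal scale = k² = sec²φ = 1/cos²(51.6°) = 1/0.6211² = 2.592.
Apparent area = 77100 × 2.592 ≈ 200000 km².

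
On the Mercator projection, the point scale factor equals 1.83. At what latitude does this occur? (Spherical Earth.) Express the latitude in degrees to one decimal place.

56.9°

Mercator scale is k = sec φ = 1/cos φ.
1/cos φ = 1.83  ⇒  cos φ = 0.5464  ⇒  φ = arccos(0.5464) ≈ 56.9°.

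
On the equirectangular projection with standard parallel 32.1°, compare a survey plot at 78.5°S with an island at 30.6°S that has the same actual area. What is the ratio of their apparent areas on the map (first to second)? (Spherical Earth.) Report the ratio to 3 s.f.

4.32

With standard parallel φ₀ = 32.1°, the equirectangular projection gives x = Rλ cos φ₀, y = Rφ, so h = 1 and k = cos 32.1° / cos φ.
Areal scale at 78.5°: h·k = 1.000 × 4.249 = 4.249.
Areal scale at 30.6°: h·k = 1.000 × 0.9842 = 0.9842.
Ratio = 4.249/0.9842 ≈ 4.32.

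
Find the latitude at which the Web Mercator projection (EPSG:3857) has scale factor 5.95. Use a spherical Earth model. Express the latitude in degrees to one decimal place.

80.3°

Mercator scale is k = sec φ = 1/cos φ.
1/cos φ = 5.95  ⇒  cos φ = 0.1681  ⇒  φ = arccos(0.1681) ≈ 80.3°.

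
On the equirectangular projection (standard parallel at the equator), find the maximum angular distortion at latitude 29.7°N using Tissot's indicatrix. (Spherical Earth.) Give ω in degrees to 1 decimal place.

8.1°

Plate carrée maps x = Rλ, y = Rφ. The meridian scale is h = 1 and the parallel scale is k = 1/cos φ = sec φ.
At 29.7°: h = 1.000, k = 1.151; principal scales a = 1.151, b = 1.000.
sin(ω/2) = (a − b)/(a + b) = 0.1512/2.151 = 0.07030, so ω = 2 arcsin(0.07030) ≈ 8.1°.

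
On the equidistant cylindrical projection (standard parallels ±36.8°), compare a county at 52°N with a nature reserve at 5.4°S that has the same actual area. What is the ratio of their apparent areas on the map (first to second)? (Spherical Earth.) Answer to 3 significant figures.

With standard parallel φ₀ = 36.8°, the equirectangular projection gives x = Rλ cos φ₀, y = Rφ, so h = 1 and k = cos 36.8° / cos φ.
Areal scale at 52°: h·k = 1.000 × 1.301 = 1.301.
Areal scale at 5.4°: h·k = 1.000 × 0.8043 = 0.8043.
Ratio = 1.301/0.8043 ≈ 1.62.

1.62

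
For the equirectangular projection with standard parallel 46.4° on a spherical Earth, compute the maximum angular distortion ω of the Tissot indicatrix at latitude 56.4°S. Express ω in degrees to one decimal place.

12.6°

The equidistant cylindrical projection with φ₀ = 46.4° has h = 1 (meridians true) and k = cos φ₀ / cos φ along parallels.
At 56.4°: h = 1.000, k = 1.246; principal scales a = 1.246, b = 1.000.
sin(ω/2) = (a − b)/(a + b) = 0.2462/2.246 = 0.1096, so ω = 2 arcsin(0.1096) ≈ 12.6°.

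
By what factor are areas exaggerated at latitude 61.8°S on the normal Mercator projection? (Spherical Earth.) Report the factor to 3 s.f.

4.48

Mercator is conformal, so the point scale is isotropic: h = k = sec φ = 1/cos φ.
Areal scale = k² = sec²φ = 1/cos²(61.8°) = 1/0.4726² = 4.478.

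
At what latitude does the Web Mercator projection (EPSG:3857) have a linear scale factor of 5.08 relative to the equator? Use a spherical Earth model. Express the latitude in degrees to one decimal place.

78.6°

Mercator scale is k = sec φ = 1/cos φ.
1/cos φ = 5.08  ⇒  cos φ = 0.1969  ⇒  φ = arccos(0.1969) ≈ 78.6°.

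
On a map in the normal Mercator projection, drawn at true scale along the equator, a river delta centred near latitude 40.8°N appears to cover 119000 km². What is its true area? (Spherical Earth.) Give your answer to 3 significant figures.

68200 km²

For Mercator, h = k = sec φ (a conformal cylindrical projection has a single point scale, 1/cos φ).
Areal scale = k² = sec²φ = 1/cos²(40.8°) = 1/0.7570² = 1.745.
True area = apparent / (areal scale) = 119000 / 1.745 ≈ 68200 km².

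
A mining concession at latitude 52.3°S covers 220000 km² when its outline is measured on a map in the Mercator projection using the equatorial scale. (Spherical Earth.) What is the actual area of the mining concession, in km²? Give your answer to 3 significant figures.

Mercator is conformal, so the point scale is isotropic: h = k = sec φ = 1/cos φ.
Areal scale = k² = sec²φ = 1/cos²(52.3°) = 1/0.6115² = 2.674.
True area = apparent / (areal scale) = 220000 / 2.674 ≈ 82300 km².

82300 km²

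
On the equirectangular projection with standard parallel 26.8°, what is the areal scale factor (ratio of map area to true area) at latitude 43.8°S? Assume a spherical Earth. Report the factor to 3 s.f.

With standard parallel φ₀ = 26.8°, the equirectangular projection gives x = Rλ cos φ₀, y = Rφ, so h = 1 and k = cos 26.8° / cos φ.
Areal scale = h·k = 1 × cos φ₀ / cos φ; at 43.8°, h = 1.000, k = 1.237, so h·k = 1.237.

1.24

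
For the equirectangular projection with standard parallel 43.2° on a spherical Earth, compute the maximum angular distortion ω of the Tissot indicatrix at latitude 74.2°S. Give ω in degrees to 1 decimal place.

54.3°

The equidistant cylindrical projection with φ₀ = 43.2° has h = 1 (meridians true) and k = cos φ₀ / cos φ along parallels.
At 74.2°: h = 1.000, k = 2.677; principal scales a = 2.677, b = 1.000.
sin(ω/2) = (a − b)/(a + b) = 1.677/3.677 = 0.4561, so ω = 2 arcsin(0.4561) ≈ 54.3°.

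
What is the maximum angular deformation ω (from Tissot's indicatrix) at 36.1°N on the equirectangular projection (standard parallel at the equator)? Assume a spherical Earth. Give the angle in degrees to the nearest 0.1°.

Plate carrée maps x = Rλ, y = Rφ. The meridian scale is h = 1 and the parallel scale is k = 1/cos φ = sec φ.
At 36.1°: h = 1.000, k = 1.238; principal scales a = 1.238, b = 1.000.
sin(ω/2) = (a − b)/(a + b) = 0.2376/2.238 = 0.1062, so ω = 2 arcsin(0.1062) ≈ 12.2°.

12.2°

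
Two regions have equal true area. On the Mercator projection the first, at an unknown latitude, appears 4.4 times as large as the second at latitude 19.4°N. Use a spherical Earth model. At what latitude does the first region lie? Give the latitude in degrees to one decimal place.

63.3°

On Mercator, (apparent₁)/(apparent₂) = sec²φ₁ / sec²φ₂ when true areas are equal.
cos²φ₂ / cos²φ₁ = 4.4  ⇒  cos φ₁ = cos 19.4° / √4.4 = 0.9432/2.098 = 0.4497.
φ₁ = arccos(0.4497) ≈ 63.3°.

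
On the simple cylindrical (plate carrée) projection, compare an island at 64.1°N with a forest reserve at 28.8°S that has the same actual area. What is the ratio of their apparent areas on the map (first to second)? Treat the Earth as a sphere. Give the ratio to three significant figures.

For the equirectangular projection with φ₀ = 0 (plate carrée), h = 1 along meridians and k = sec φ along parallels.
Areal scale at 64.1°: h·k = 1.000 × 2.289 = 2.289.
Areal scale at 28.8°: h·k = 1.000 × 1.141 = 1.141.
Ratio = 2.289/1.141 ≈ 2.01.

2.01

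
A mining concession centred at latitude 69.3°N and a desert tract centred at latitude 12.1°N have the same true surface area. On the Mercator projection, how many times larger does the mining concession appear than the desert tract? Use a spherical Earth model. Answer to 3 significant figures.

Mercator areal scale is sec²φ.
At 69.3°: sec²(69.3°) = 1/0.3535² = 8.004.
At 12.1°: sec²(12.1°) = 1/0.9778² = 1.046.
Ratio = 8.004/1.046 = cos²(12.1°)/cos²(69.3°) ≈ 7.65.

7.65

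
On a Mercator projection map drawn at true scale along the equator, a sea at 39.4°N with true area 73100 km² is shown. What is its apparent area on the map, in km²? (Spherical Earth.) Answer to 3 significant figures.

122000 km²

For Mercator, h = k = sec φ (a conformal cylindrical projection has a single point scale, 1/cos φ).
Areal scale = k² = sec²φ = 1/cos²(39.4°) = 1/0.7727² = 1.675.
Apparent area = 73100 × 1.675 ≈ 122000 km².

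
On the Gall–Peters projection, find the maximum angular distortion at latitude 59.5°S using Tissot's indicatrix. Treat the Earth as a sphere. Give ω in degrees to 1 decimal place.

The Gall–Peters projection is cylindrical equal-area with φ₀ = 45°. For cylindrical equal-area with standard parallel φ₀, h = cos φ / cos φ₀ and k = cos φ₀ / cos φ, so h·k = 1.
At 59.5°: h = 0.7178, k = 1.393; principal scales a = 1.393, b = 0.7178.
sin(ω/2) = (a − b)/(a + b) = 0.6754/2.111 = 0.3200, so ω = 2 arcsin(0.3200) ≈ 37.3°.

37.3°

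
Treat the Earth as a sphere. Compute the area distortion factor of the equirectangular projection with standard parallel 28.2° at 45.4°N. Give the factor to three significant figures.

1.26

The equidistant cylindrical projection with φ₀ = 28.2° has h = 1 (meridians true) and k = cos φ₀ / cos φ along parallels.
Areal scale = h·k = 1 × cos φ₀ / cos φ; at 45.4°, h = 1.000, k = 1.255, so h·k = 1.255.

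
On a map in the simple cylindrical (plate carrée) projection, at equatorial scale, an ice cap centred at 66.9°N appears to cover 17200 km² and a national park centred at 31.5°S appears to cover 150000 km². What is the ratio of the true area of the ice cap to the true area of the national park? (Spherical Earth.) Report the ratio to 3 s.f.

On the plate carrée, areal scale = h·k = 1 × sec φ, so true area = apparent × cos φ.
True area of ice cap: 17200 × cos(66.9°) = 17200 × 0.3923 = 6748 km².
True area of national park: 150000 × cos(31.5°) = 150000 × 0.8526 = 127900 km².
Ratio = 6748 / 127900 ≈ 0.0528.

0.0528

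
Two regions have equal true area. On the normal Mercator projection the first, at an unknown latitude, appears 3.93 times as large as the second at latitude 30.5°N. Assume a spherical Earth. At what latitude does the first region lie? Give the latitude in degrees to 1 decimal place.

64.2°

Mercator areal scale is sec²φ, so apparent-area ratio = sec²φ₁ / sec²φ₂ = cos²φ₂ / cos²φ₁.
cos²φ₂ / cos²φ₁ = 3.93  ⇒  cos φ₁ = cos 30.5° / √3.93 = 0.8616/1.982 = 0.4346.
φ₁ = arccos(0.4346) ≈ 64.2°.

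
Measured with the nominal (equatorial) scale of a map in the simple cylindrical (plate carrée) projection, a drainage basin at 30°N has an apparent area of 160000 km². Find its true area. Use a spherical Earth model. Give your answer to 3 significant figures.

139000 km²

For the equirectangular projection with φ₀ = 0 (plate carrée), h = 1 along meridians and k = sec φ along parallels.
Areal scale = h·k = 1 × sec φ; at 30°, h = 1.000, k = 1.155, so h·k = 1.155.
True area = apparent / (areal scale) = 160000 / 1.155 ≈ 139000 km².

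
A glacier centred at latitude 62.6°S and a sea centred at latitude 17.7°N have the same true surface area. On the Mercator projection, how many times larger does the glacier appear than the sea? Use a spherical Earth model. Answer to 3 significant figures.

4.29

Mercator is conformal with k = sec φ, so areal scale = k² = sec²φ.
At 62.6°: sec²(62.6°) = 1/0.4602² = 4.722.
At 17.7°: sec²(17.7°) = 1/0.9527² = 1.102.
Ratio = 4.722/1.102 = cos²(17.7°)/cos²(62.6°) ≈ 4.29.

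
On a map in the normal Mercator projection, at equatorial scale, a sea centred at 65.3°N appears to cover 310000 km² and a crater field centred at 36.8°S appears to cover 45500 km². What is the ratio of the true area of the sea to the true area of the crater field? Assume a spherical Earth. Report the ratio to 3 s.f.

Since Mercator area scale is 1/cos²φ, the true area equals the apparent area multiplied by cos²φ.
True area of sea: 310000 × cos²(65.3°) = 310000 × 0.1746 = 54130 km².
True area of crater field: 45500 × cos²(36.8°) = 45500 × 0.6412 = 29170 km².
Ratio = 54130 / 29170 ≈ 1.86.

1.86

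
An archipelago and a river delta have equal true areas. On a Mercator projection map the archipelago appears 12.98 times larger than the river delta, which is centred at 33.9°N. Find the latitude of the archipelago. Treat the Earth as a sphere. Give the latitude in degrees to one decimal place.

76.7°

For equal true areas on Mercator, apparent areas scale as sec²φ, so the ratio is cos²φ₂ / cos²φ₁.
cos²φ₂ / cos²φ₁ = 12.98  ⇒  cos φ₁ = cos 33.9° / √12.98 = 0.8300/3.603 = 0.2304.
φ₁ = arccos(0.2304) ≈ 76.7°.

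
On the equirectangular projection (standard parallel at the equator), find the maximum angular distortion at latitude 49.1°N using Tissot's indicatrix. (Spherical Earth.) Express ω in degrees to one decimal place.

Plate carrée maps x = Rλ, y = Rφ. The meridian scale is h = 1 and the parallel scale is k = 1/cos φ = sec φ.
At 49.1°: h = 1.000, k = 1.527; principal scales a = 1.527, b = 1.000.
sin(ω/2) = (a − b)/(a + b) = 0.5273/2.527 = 0.2086, so ω = 2 arcsin(0.2086) ≈ 24.1°.

24.1°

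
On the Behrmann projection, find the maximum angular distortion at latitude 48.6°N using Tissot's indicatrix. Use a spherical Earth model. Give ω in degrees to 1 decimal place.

The Behrmann projection is cylindrical equal-area with φ₀ = 30°. Cylindrical equal-area (φ₀ = 30°): h = cos φ / cos 30° along meridians, k = cos 30° / cos φ along parallels; h·k = 1.
At 48.6°: h = 0.7636, k = 1.310; principal scales a = 1.310, b = 0.7636.
sin(ω/2) = (a − b)/(a + b) = 0.5459/2.073 = 0.2633, so ω = 2 arcsin(0.2633) ≈ 30.5°.

30.5°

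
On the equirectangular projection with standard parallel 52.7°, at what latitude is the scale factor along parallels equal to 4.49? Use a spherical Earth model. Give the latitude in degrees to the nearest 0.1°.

82.2°

The equidistant cylindrical projection with φ₀ = 52.7° has h = 1 (meridians true) and k = cos φ₀ / cos φ along parallels.
k = cos φ₀ / cos φ = 4.49  ⇒  cos φ = cos 52.7° / 4.49 = 0.1350.
φ = arccos(0.1350) ≈ 82.2°.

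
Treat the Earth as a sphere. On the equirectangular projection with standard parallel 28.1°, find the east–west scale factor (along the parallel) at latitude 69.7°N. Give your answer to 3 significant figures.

2.54

In the equirectangular projection with standard parallel φ₀ = 28.1° (x = Rλ cos φ₀, y = Rφ), meridians are true-scale (h = 1) and the parallel scale is k = cos φ₀ / cos φ.
k = cos 28.1° / cos 69.7° = 0.8821/0.3469 = 2.543.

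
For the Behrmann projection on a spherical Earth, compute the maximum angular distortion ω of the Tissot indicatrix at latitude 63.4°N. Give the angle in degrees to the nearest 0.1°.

The Behrmann projection is cylindrical equal-area with φ₀ = 30°. Cylindrical equal-area (φ₀ = 30°): h = cos φ / cos 30° along meridians, k = cos 30° / cos φ along parallels; h·k = 1.
At 63.4°: h = 0.5170, k = 1.934; principal scales a = 1.934, b = 0.5170.
sin(ω/2) = (a − b)/(a + b) = 1.417/2.451 = 0.5781, so ω = 2 arcsin(0.5781) ≈ 70.6°.

70.6°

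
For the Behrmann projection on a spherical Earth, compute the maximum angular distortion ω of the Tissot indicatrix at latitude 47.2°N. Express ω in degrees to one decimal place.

27.5°

The Behrmann projection is cylindrical equal-area with φ₀ = 30°. A cylindrical equal-area projection with standard parallel φ₀ has meridian scale h = cos φ / cos φ₀ and parallel scale k = cos φ₀ / cos φ (so areas are preserved, h·k = 1).
At 47.2°: h = 0.7846, k = 1.275; principal scales a = 1.275, b = 0.7846.
sin(ω/2) = (a − b)/(a + b) = 0.4901/2.059 = 0.2380, so ω = 2 arcsin(0.2380) ≈ 27.5°.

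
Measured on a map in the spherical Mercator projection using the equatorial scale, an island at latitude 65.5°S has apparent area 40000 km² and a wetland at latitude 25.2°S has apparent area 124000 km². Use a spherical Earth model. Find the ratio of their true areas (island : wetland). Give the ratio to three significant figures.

On Mercator the areal scale is sec²φ, so true area = apparent × cos²φ.
True area of island: 40000 × cos²(65.5°) = 40000 × 0.1720 = 6879 km².
True area of wetland: 124000 × cos²(25.2°) = 124000 × 0.8187 = 101500 km².
Ratio = 6879 / 101500 ≈ 0.0678.

0.0678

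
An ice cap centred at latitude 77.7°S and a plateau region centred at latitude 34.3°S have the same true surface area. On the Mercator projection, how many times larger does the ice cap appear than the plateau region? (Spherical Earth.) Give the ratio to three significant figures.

15.0

Mercator areal scale is sec²φ.
At 77.7°: sec²(77.7°) = 1/0.2130² = 22.04.
At 34.3°: sec²(34.3°) = 1/0.8261² = 1.465.
Ratio = 22.04/1.465 = cos²(34.3°)/cos²(77.7°) ≈ 15.0.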